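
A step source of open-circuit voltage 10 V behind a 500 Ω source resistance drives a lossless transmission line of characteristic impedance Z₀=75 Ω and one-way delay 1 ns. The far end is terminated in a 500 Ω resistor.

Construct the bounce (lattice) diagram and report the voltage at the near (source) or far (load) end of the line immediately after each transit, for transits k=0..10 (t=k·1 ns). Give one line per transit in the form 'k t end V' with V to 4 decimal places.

Γ_L=0.739130, Γ_S=0.739130; launch V₁=10·75/575=1.304348
k=0 src: V=1.3043
k=1 load: inc=1.304348, refl=1.304348·0.739130=0.9641; V=0.000000+1.304348+0.964083=2.2684
k=2 src: inc=0.964083, refl=0.964083·0.739130=0.7126; V=1.304348+0.964083+0.712583=2.9810
k=3 load: inc=0.712583, refl=0.712583·0.739130=0.5267; V=2.268431+0.712583+0.526692=3.5077
k=4 src: inc=0.526692, refl=0.526692·0.739130=0.3893; V=2.981014+0.526692+0.389294=3.8970
k=5 load: inc=0.389294, refl=0.389294·0.739130=0.2877; V=3.507706+0.389294+0.287739=4.1847
k=6 src: inc=0.287739, refl=0.287739·0.739130=0.2127; V=3.897000+0.287739+0.212677=4.3974
k=7 load: inc=0.212677, refl=0.212677·0.739130=0.1572; V=4.184739+0.212677+0.157196=4.5546
k=8 src: inc=0.157196, refl=0.157196·0.739130=0.1162; V=4.397416+0.157196+0.116188=4.6708
k=9 load: inc=0.116188, refl=0.116188·0.739130=0.0859; V=4.554612+0.116188+0.085878=4.7567
k=10 src: inc=0.085878, refl=0.085878·0.739130=0.0635; V=4.670800+0.085878+0.063475=4.8202

0 0 source 1.3043
1 1 load 2.2684
2 2 source 2.9810
3 3 load 3.5077
4 4 source 3.8970
5 5 load 4.1847
6 6 source 4.3974
7 7 load 4.5546
8 8 source 4.6708
9 9 load 4.7567
10 10 source 4.8202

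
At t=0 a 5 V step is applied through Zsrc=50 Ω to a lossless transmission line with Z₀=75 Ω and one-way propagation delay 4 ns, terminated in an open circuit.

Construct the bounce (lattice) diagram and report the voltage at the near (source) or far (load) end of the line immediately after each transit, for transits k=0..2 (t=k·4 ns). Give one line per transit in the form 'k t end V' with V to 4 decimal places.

0 0 source 3.0000
1 4 load 6.0000
2 8 source 5.4000

Γ_L=1.000000, Γ_S=-0.200000; launch V₁=5·75/125=3.000000
k=0 src: V=3.0000
k=1 load: inc=3.000000, refl=3.000000·1.000000=3.0000; V=0.000000+3.000000+3.000000=6.0000
k=2 src: inc=3.000000, refl=3.000000·-0.200000=-0.6000; V=3.000000+3.000000+-0.600000=5.4000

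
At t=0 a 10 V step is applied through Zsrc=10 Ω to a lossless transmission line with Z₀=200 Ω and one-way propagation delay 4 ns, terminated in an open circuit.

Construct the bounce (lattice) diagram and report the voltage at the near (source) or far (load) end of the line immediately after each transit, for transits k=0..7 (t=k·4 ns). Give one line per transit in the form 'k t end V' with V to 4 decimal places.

0 0 source 9.5238
1 4 load 19.0476
2 8 source 10.4308
3 12 load 1.8141
4 16 source 9.6102
5 20 load 17.4063
6 24 source 10.3527
7 28 load 3.2990

Γ_L=1.000000, Γ_S=-0.904762; launch V₁=10·200/210=9.523810
k=0 src: V=9.5238
k=1 load: inc=9.523810, refl=9.523810·1.000000=9.5238; V=0.000000+9.523810+9.523810=19.0476
k=2 src: inc=9.523810, refl=9.523810·-0.904762=-8.6168; V=9.523810+9.523810+-8.616780=10.4308
k=3 load: inc=-8.616780, refl=-8.616780·1.000000=-8.6168; V=19.047619+-8.616780+-8.616780=1.8141
k=4 src: inc=-8.616780, refl=-8.616780·-0.904762=7.7961; V=10.430839+-8.616780+7.796134=9.6102
k=5 load: inc=7.796134, refl=7.796134·1.000000=7.7961; V=1.814059+7.796134+7.796134=17.4063
k=6 src: inc=7.796134, refl=7.796134·-0.904762=-7.0536; V=9.610193+7.796134+-7.053645=10.3527
k=7 load: inc=-7.053645, refl=-7.053645·1.000000=-7.0536; V=17.406328+-7.053645+-7.053645=3.2990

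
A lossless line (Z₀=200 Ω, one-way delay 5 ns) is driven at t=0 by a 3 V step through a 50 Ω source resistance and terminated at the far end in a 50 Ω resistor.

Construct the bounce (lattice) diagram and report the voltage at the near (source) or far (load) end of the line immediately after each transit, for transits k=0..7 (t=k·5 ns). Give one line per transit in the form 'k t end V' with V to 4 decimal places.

Γ_L=-0.600000, Γ_S=-0.600000; launch V₁=3·200/250=2.400000
k=0 src: V=2.4000
k=1 load: inc=2.400000, refl=2.400000·-0.600000=-1.4400; V=0.000000+2.400000+-1.440000=0.9600
k=2 src: inc=-1.440000, refl=-1.440000·-0.600000=0.8640; V=2.400000+-1.440000+0.864000=1.8240
k=3 load: inc=0.864000, refl=0.864000·-0.600000=-0.5184; V=0.960000+0.864000+-0.518400=1.3056
k=4 src: inc=-0.518400, refl=-0.518400·-0.600000=0.3110; V=1.824000+-0.518400+0.311040=1.6166
k=5 load: inc=0.311040, refl=0.311040·-0.600000=-0.1866; V=1.305600+0.311040+-0.186624=1.4300
k=6 src: inc=-0.186624, refl=-0.186624·-0.600000=0.1120; V=1.616640+-0.186624+0.111974=1.5420
k=7 load: inc=0.111974, refl=0.111974·-0.600000=-0.0672; V=1.430016+0.111974+-0.067185=1.4748

0 0 source 2.4000
1 5 load 0.9600
2 10 source 1.8240
3 15 load 1.3056
4 20 source 1.6166
5 25 load 1.4300
6 30 source 1.5420
7 35 load 1.4748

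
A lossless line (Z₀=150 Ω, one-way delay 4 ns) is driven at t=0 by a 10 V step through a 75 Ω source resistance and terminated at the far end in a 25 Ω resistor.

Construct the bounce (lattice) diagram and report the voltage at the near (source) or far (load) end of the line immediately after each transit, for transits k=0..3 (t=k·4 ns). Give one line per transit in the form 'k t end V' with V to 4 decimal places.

Γ_L=-0.714286, Γ_S=-0.333333; launch V₁=10·150/225=6.666667
k=0 src: V=6.6667
k=1 load: inc=6.666667, refl=6.666667·-0.714286=-4.7619; V=0.000000+6.666667+-4.761905=1.9048
k=2 src: inc=-4.761905, refl=-4.761905·-0.333333=1.5873; V=6.666667+-4.761905+1.587302=3.4921
k=3 load: inc=1.587302, refl=1.587302·-0.714286=-1.1338; V=1.904762+1.587302+-1.133787=2.3583

0 0 source 6.6667
1 4 load 1.9048
2 8 source 3.4921
3 12 load 2.3583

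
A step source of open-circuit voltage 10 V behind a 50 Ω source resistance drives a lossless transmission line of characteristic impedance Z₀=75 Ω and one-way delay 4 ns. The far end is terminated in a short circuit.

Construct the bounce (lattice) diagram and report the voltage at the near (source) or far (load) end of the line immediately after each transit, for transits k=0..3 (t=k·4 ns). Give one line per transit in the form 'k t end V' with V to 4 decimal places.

0 0 source 6.0000
1 4 load 0.0000
2 8 source 1.2000
3 12 load 0.0000

Γ_L=-1.000000, Γ_S=-0.200000; launch V₁=10·75/125=6.000000
k=0 src: V=6.0000
k=1 load: inc=6.000000, refl=6.000000·-1.000000=-6.0000; V=0.000000+6.000000+-6.000000=0.0000
k=2 src: inc=-6.000000, refl=-6.000000·-0.200000=1.2000; V=6.000000+-6.000000+1.200000=1.2000
k=3 load: inc=1.200000, refl=1.200000·-1.000000=-1.2000; V=0.000000+1.200000+-1.200000=0.0000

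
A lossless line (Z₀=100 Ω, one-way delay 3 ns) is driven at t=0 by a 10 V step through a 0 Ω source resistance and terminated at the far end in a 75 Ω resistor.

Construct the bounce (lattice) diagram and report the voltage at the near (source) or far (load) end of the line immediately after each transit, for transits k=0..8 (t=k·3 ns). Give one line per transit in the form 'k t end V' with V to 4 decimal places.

0 0 source 10.0000
1 3 load 8.5714
2 6 source 10.0000
3 9 load 9.7959
4 12 source 10.0000
5 15 load 9.9708
6 18 source 10.0000
7 21 load 9.9958
8 24 source 10.0000

Γ_L=-0.142857, Γ_S=-1.000000; launch V₁=10·100/100=10.000000
k=0 src: V=10.0000
k=1 load: inc=10.000000, refl=10.000000·-0.142857=-1.4286; V=0.000000+10.000000+-1.428571=8.5714
k=2 src: inc=-1.428571, refl=-1.428571·-1.000000=1.4286; V=10.000000+-1.428571+1.428571=10.0000
k=3 load: inc=1.428571, refl=1.428571·-0.142857=-0.2041; V=8.571429+1.428571+-0.204082=9.7959
k=4 src: inc=-0.204082, refl=-0.204082·-1.000000=0.2041; V=10.000000+-0.204082+0.204082=10.0000
k=5 load: inc=0.204082, refl=0.204082·-0.142857=-0.0292; V=9.795918+0.204082+-0.029155=9.9708
k=6 src: inc=-0.029155, refl=-0.029155·-1.000000=0.0292; V=10.000000+-0.029155+0.029155=10.0000
k=7 load: inc=0.029155, refl=0.029155·-0.142857=-0.0042; V=9.970845+0.029155+-0.004165=9.9958
k=8 src: inc=-0.004165, refl=-0.004165·-1.000000=0.0042; V=10.000000+-0.004165+0.004165=10.0000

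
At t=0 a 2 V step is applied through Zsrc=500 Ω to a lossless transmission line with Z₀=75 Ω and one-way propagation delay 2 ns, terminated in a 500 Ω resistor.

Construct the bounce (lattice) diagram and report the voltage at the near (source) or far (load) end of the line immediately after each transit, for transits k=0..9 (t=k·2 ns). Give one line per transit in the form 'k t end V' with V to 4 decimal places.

0 0 source 0.2609
1 2 load 0.4537
2 4 source 0.5962
3 6 load 0.7015
4 8 source 0.7794
5 10 load 0.8369
6 12 source 0.8795
7 14 load 0.9109
8 16 source 0.9342
9 18 load 0.9513

Γ_L=0.739130, Γ_S=0.739130; launch V₁=2·75/575=0.260870
k=0 src: V=0.2609
k=1 load: inc=0.260870, refl=0.260870·0.739130=0.1928; V=0.000000+0.260870+0.192817=0.4537
k=2 src: inc=0.192817, refl=0.192817·0.739130=0.1425; V=0.260870+0.192817+0.142517=0.5962
k=3 load: inc=0.142517, refl=0.142517·0.739130=0.1053; V=0.453686+0.142517+0.105338=0.7015
k=4 src: inc=0.105338, refl=0.105338·0.739130=0.0779; V=0.596203+0.105338+0.077859=0.7794
k=5 load: inc=0.077859, refl=0.077859·0.739130=0.0575; V=0.701541+0.077859+0.057548=0.8369
k=6 src: inc=0.057548, refl=0.057548·0.739130=0.0425; V=0.779400+0.057548+0.042535=0.8795
k=7 load: inc=0.042535, refl=0.042535·0.739130=0.0314; V=0.836948+0.042535+0.031439=0.9109
k=8 src: inc=0.031439, refl=0.031439·0.739130=0.0232; V=0.879483+0.031439+0.023238=0.9342
k=9 load: inc=0.023238, refl=0.023238·0.739130=0.0172; V=0.910922+0.023238+0.017176=0.9513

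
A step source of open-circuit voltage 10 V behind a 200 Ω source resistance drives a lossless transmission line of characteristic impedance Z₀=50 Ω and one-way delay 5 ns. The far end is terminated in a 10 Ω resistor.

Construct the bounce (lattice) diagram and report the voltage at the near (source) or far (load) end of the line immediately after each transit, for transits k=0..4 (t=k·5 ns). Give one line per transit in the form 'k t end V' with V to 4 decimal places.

0 0 source 2.0000
1 5 load 0.6667
2 10 source -0.1333
3 15 load 0.4000
4 20 source 0.7200

Γ_L=-0.666667, Γ_S=0.600000; launch V₁=10·50/250=2.000000
k=0 src: V=2.0000
k=1 load: inc=2.000000, refl=2.000000·-0.666667=-1.3333; V=0.000000+2.000000+-1.333333=0.6667
k=2 src: inc=-1.333333, refl=-1.333333·0.600000=-0.8000; V=2.000000+-1.333333+-0.800000=-0.1333
k=3 load: inc=-0.800000, refl=-0.800000·-0.666667=0.5333; V=0.666667+-0.800000+0.533333=0.4000
k=4 src: inc=0.533333, refl=0.533333·0.600000=0.3200; V=-0.133333+0.533333+0.320000=0.7200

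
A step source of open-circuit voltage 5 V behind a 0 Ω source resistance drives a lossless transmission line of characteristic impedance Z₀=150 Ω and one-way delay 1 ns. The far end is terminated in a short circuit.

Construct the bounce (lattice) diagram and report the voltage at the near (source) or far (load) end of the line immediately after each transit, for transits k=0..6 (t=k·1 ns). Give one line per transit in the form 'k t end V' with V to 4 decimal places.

0 0 source 5.0000
1 1 load 0.0000
2 2 source 5.0000
3 3 load 0.0000
4 4 source 5.0000
5 5 load 0.0000
6 6 source 5.0000

Γ_L=-1.000000, Γ_S=-1.000000; launch V₁=5·150/150=5.000000
k=0 src: V=5.0000
k=1 load: inc=5.000000, refl=5.000000·-1.000000=-5.0000; V=0.000000+5.000000+-5.000000=0.0000
k=2 src: inc=-5.000000, refl=-5.000000·-1.000000=5.0000; V=5.000000+-5.000000+5.000000=5.0000
k=3 load: inc=5.000000, refl=5.000000·-1.000000=-5.0000; V=0.000000+5.000000+-5.000000=0.0000
k=4 src: inc=-5.000000, refl=-5.000000·-1.000000=5.0000; V=5.000000+-5.000000+5.000000=5.0000
k=5 load: inc=5.000000, refl=5.000000·-1.000000=-5.0000; V=0.000000+5.000000+-5.000000=0.0000
k=6 src: inc=-5.000000, refl=-5.000000·-1.000000=5.0000; V=5.000000+-5.000000+5.000000=5.0000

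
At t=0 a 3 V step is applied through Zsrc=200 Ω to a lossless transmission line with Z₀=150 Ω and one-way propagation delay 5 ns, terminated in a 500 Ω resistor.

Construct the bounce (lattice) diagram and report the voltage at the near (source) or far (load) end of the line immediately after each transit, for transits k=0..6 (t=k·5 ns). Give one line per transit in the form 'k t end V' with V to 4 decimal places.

0 0 source 1.2857
1 5 load 1.9780
2 10 source 2.0769
3 15 load 2.1302
4 20 source 2.1378
5 25 load 2.1419
6 30 source 2.1425

Γ_L=0.538462, Γ_S=0.142857; launch V₁=3·150/350=1.285714
k=0 src: V=1.2857
k=1 load: inc=1.285714, refl=1.285714·0.538462=0.6923; V=0.000000+1.285714+0.692308=1.9780
k=2 src: inc=0.692308, refl=0.692308·0.142857=0.0989; V=1.285714+0.692308+0.098901=2.0769
k=3 load: inc=0.098901, refl=0.098901·0.538462=0.0533; V=1.978022+0.098901+0.053254=2.1302
k=4 src: inc=0.053254, refl=0.053254·0.142857=0.0076; V=2.076923+0.053254+0.007608=2.1378
k=5 load: inc=0.007608, refl=0.007608·0.538462=0.0041; V=2.130178+0.007608+0.004096=2.1419
k=6 src: inc=0.004096, refl=0.004096·0.142857=0.0006; V=2.137785+0.004096+0.000585=2.1425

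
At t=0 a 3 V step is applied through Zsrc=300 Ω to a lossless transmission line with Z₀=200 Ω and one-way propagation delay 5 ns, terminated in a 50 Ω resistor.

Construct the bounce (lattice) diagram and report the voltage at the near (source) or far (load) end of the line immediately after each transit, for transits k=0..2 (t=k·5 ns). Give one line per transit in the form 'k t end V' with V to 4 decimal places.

Γ_L=-0.600000, Γ_S=0.200000; launch V₁=3·200/500=1.200000
k=0 src: V=1.2000
k=1 load: inc=1.200000, refl=1.200000·-0.600000=-0.7200; V=0.000000+1.200000+-0.720000=0.4800
k=2 src: inc=-0.720000, refl=-0.720000·0.200000=-0.1440; V=1.200000+-0.720000+-0.144000=0.3360

0 0 source 1.2000
1 5 load 0.4800
2 10 source 0.3360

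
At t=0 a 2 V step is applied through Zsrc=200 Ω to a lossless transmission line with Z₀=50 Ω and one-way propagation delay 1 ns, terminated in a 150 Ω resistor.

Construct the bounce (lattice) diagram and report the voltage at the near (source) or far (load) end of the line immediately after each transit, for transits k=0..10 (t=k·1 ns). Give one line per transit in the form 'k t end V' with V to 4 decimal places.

0 0 source 0.4000
1 1 load 0.6000
2 2 source 0.7200
3 3 load 0.7800
4 4 source 0.8160
5 5 load 0.8340
6 6 source 0.8448
7 7 load 0.8502
8 8 source 0.8534
9 9 load 0.8551
10 10 source 0.8560

Γ_L=0.500000, Γ_S=0.600000; launch V₁=2·50/250=0.400000
k=0 src: V=0.4000
k=1 load: inc=0.400000, refl=0.400000·0.500000=0.2000; V=0.000000+0.400000+0.200000=0.6000
k=2 src: inc=0.200000, refl=0.200000·0.600000=0.1200; V=0.400000+0.200000+0.120000=0.7200
k=3 load: inc=0.120000, refl=0.120000·0.500000=0.0600; V=0.600000+0.120000+0.060000=0.7800
k=4 src: inc=0.060000, refl=0.060000·0.600000=0.0360; V=0.720000+0.060000+0.036000=0.8160
k=5 load: inc=0.036000, refl=0.036000·0.500000=0.0180; V=0.780000+0.036000+0.018000=0.8340
k=6 src: inc=0.018000, refl=0.018000·0.600000=0.0108; V=0.816000+0.018000+0.010800=0.8448
k=7 load: inc=0.010800, refl=0.010800·0.500000=0.0054; V=0.834000+0.010800+0.005400=0.8502
k=8 src: inc=0.005400, refl=0.005400·0.600000=0.0032; V=0.844800+0.005400+0.003240=0.8534
k=9 load: inc=0.003240, refl=0.003240·0.500000=0.0016; V=0.850200+0.003240+0.001620=0.8551
k=10 src: inc=0.001620, refl=0.001620·0.600000=0.0010; V=0.853440+0.001620+0.000972=0.8560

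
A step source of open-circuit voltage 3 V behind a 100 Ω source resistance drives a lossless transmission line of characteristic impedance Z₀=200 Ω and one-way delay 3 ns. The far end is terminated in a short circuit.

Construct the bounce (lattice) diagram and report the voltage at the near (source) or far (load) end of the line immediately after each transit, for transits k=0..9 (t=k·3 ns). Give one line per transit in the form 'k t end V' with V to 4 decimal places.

Γ_L=-1.000000, Γ_S=-0.333333; launch V₁=3·200/300=2.000000
k=0 src: V=2.0000
k=1 load: inc=2.000000, refl=2.000000·-1.000000=-2.0000; V=0.000000+2.000000+-2.000000=0.0000
k=2 src: inc=-2.000000, refl=-2.000000·-0.333333=0.6667; V=2.000000+-2.000000+0.666667=0.6667
k=3 load: inc=0.666667, refl=0.666667·-1.000000=-0.6667; V=0.000000+0.666667+-0.666667=0.0000
k=4 src: inc=-0.666667, refl=-0.666667·-0.333333=0.2222; V=0.666667+-0.666667+0.222222=0.2222
k=5 load: inc=0.222222, refl=0.222222·-1.000000=-0.2222; V=0.000000+0.222222+-0.222222=0.0000
k=6 src: inc=-0.222222, refl=-0.222222·-0.333333=0.0741; V=0.222222+-0.222222+0.074074=0.0741
k=7 load: inc=0.074074, refl=0.074074·-1.000000=-0.0741; V=0.000000+0.074074+-0.074074=0.0000
k=8 src: inc=-0.074074, refl=-0.074074·-0.333333=0.0247; V=0.074074+-0.074074+0.024691=0.0247
k=9 load: inc=0.024691, refl=0.024691·-1.000000=-0.0247; V=0.000000+0.024691+-0.024691=0.0000

0 0 source 2.0000
1 3 load 0.0000
2 6 source 0.6667
3 9 load 0.0000
4 12 source 0.2222
5 15 load 0.0000
6 18 source 0.0741
7 21 load 0.0000
8 24 source 0.0247
9 27 load 0.0000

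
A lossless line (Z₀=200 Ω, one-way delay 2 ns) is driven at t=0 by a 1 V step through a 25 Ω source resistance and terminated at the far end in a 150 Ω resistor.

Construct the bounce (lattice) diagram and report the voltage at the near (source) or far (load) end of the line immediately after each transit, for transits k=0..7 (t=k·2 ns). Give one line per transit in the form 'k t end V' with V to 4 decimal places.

0 0 source 0.8889
1 2 load 0.7619
2 4 source 0.8607
3 6 load 0.8466
4 8 source 0.8575
5 10 load 0.8560
6 12 source 0.8572
7 14 load 0.8570

Γ_L=-0.142857, Γ_S=-0.777778; launch V₁=1·200/225=0.888889
k=0 src: V=0.8889
k=1 load: inc=0.888889, refl=0.888889·-0.142857=-0.1270; V=0.000000+0.888889+-0.126984=0.7619
k=2 src: inc=-0.126984, refl=-0.126984·-0.777778=0.0988; V=0.888889+-0.126984+0.098765=0.8607
k=3 load: inc=0.098765, refl=0.098765·-0.142857=-0.0141; V=0.761905+0.098765+-0.014109=0.8466
k=4 src: inc=-0.014109, refl=-0.014109·-0.777778=0.0110; V=0.860670+-0.014109+0.010974=0.8575
k=5 load: inc=0.010974, refl=0.010974·-0.142857=-0.0016; V=0.846561+0.010974+-0.001568=0.8560
k=6 src: inc=-0.001568, refl=-0.001568·-0.777778=0.0012; V=0.857535+-0.001568+0.001219=0.8572
k=7 load: inc=0.001219, refl=0.001219·-0.142857=-0.0002; V=0.855967+0.001219+-0.000174=0.8570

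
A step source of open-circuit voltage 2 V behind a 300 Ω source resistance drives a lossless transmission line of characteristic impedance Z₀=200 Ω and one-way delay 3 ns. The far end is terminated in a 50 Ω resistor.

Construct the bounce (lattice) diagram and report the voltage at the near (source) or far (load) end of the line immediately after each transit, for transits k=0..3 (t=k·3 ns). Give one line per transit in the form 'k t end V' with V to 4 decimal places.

0 0 source 0.8000
1 3 load 0.3200
2 6 source 0.2240
3 9 load 0.2816

Γ_L=-0.600000, Γ_S=0.200000; launch V₁=2·200/500=0.800000
k=0 src: V=0.8000
k=1 load: inc=0.800000, refl=0.800000·-0.600000=-0.4800; V=0.000000+0.800000+-0.480000=0.3200
k=2 src: inc=-0.480000, refl=-0.480000·0.200000=-0.0960; V=0.800000+-0.480000+-0.096000=0.2240
k=3 load: inc=-0.096000, refl=-0.096000·-0.600000=0.0576; V=0.320000+-0.096000+0.057600=0.2816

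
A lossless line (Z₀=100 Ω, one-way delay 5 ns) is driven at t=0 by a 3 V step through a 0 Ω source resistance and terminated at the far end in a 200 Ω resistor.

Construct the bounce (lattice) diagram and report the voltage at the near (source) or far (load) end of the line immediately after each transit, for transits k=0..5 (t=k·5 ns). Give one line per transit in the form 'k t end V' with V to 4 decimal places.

Γ_L=0.333333, Γ_S=-1.000000; launch V₁=3·100/100=3.000000
k=0 src: V=3.0000
k=1 load: inc=3.000000, refl=3.000000·0.333333=1.0000; V=0.000000+3.000000+1.000000=4.0000
k=2 src: inc=1.000000, refl=1.000000·-1.000000=-1.0000; V=3.000000+1.000000+-1.000000=3.0000
k=3 load: inc=-1.000000, refl=-1.000000·0.333333=-0.3333; V=4.000000+-1.000000+-0.333333=2.6667
k=4 src: inc=-0.333333, refl=-0.333333·-1.000000=0.3333; V=3.000000+-0.333333+0.333333=3.0000
k=5 load: inc=0.333333, refl=0.333333·0.333333=0.1111; V=2.666667+0.333333+0.111111=3.1111

0 0 source 3.0000
1 5 load 4.0000
2 10 source 3.0000
3 15 load 2.6667
4 20 source 3.0000
5 25 load 3.1111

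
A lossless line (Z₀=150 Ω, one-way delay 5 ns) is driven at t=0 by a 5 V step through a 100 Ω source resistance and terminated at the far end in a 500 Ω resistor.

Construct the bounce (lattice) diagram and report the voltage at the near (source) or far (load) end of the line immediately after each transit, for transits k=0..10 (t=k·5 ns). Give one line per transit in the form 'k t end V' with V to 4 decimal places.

Γ_L=0.538462, Γ_S=-0.200000; launch V₁=5·150/250=3.000000
k=0 src: V=3.0000
k=1 load: inc=3.000000, refl=3.000000·0.538462=1.6154; V=0.000000+3.000000+1.615385=4.6154
k=2 src: inc=1.615385, refl=1.615385·-0.200000=-0.3231; V=3.000000+1.615385+-0.323077=4.2923
k=3 load: inc=-0.323077, refl=-0.323077·0.538462=-0.1740; V=4.615385+-0.323077+-0.173964=4.1183
k=4 src: inc=-0.173964, refl=-0.173964·-0.200000=0.0348; V=4.292308+-0.173964+0.034793=4.1531
k=5 load: inc=0.034793, refl=0.034793·0.538462=0.0187; V=4.118343+0.034793+0.018735=4.1719
k=6 src: inc=0.018735, refl=0.018735·-0.200000=-0.0037; V=4.153136+0.018735+-0.003747=4.1681
k=7 load: inc=-0.003747, refl=-0.003747·0.538462=-0.0020; V=4.171871+-0.003747+-0.002018=4.1661
k=8 src: inc=-0.002018, refl=-0.002018·-0.200000=0.0004; V=4.168124+-0.002018+0.000404=4.1665
k=9 load: inc=0.000404, refl=0.000404·0.538462=0.0002; V=4.166106+0.000404+0.000217=4.1667
k=10 src: inc=0.000217, refl=0.000217·-0.200000=-0.0000; V=4.166510+0.000217+-0.000043=4.1667

0 0 source 3.0000
1 5 load 4.6154
2 10 source 4.2923
3 15 load 4.1183
4 20 source 4.1531
5 25 load 4.1719
6 30 source 4.1681
7 35 load 4.1661
8 40 source 4.1665
9 45 load 4.1667
10 50 source 4.1667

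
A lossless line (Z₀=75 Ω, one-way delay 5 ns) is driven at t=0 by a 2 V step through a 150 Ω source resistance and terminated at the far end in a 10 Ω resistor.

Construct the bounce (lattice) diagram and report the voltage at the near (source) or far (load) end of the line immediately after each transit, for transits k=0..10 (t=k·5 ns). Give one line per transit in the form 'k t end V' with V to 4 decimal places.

0 0 source 0.6667
1 5 load 0.1569
2 10 source -0.0131
3 15 load 0.1169
4 20 source 0.1602
5 25 load 0.1271
6 30 source 0.1160
7 35 load 0.1245
8 40 source 0.1273
9 45 load 0.1251
10 50 source 0.1244

Γ_L=-0.764706, Γ_S=0.333333; launch V₁=2·75/225=0.666667
k=0 src: V=0.6667
k=1 load: inc=0.666667, refl=0.666667·-0.764706=-0.5098; V=0.000000+0.666667+-0.509804=0.1569
k=2 src: inc=-0.509804, refl=-0.509804·0.333333=-0.1699; V=0.666667+-0.509804+-0.169935=-0.0131
k=3 load: inc=-0.169935, refl=-0.169935·-0.764706=0.1300; V=0.156863+-0.169935+0.129950=0.1169
k=4 src: inc=0.129950, refl=0.129950·0.333333=0.0433; V=-0.013072+0.129950+0.043317=0.1602
k=5 load: inc=0.043317, refl=0.043317·-0.764706=-0.0331; V=0.116878+0.043317+-0.033125=0.1271
k=6 src: inc=-0.033125, refl=-0.033125·0.333333=-0.0110; V=0.160195+-0.033125+-0.011042=0.1160
k=7 load: inc=-0.011042, refl=-0.011042·-0.764706=0.0084; V=0.127070+-0.011042+0.008444=0.1245
k=8 src: inc=0.008444, refl=0.008444·0.333333=0.0028; V=0.116029+0.008444+0.002815=0.1273
k=9 load: inc=0.002815, refl=0.002815·-0.764706=-0.0022; V=0.124472+0.002815+-0.002152=0.1251
k=10 src: inc=-0.002152, refl=-0.002152·0.333333=-0.0007; V=0.127287+-0.002152+-0.000717=0.1244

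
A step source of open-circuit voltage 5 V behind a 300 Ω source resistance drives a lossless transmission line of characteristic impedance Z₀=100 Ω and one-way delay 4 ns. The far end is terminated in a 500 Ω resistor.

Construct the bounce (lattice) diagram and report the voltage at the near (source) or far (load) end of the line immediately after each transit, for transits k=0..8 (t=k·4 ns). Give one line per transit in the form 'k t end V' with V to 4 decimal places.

0 0 source 1.2500
1 4 load 2.0833
2 8 source 2.5000
3 12 load 2.7778
4 16 source 2.9167
5 20 load 3.0093
6 24 source 3.0556
7 28 load 3.0864
8 32 source 3.1019

Γ_L=0.666667, Γ_S=0.500000; launch V₁=5·100/400=1.250000
k=0 src: V=1.2500
k=1 load: inc=1.250000, refl=1.250000·0.666667=0.8333; V=0.000000+1.250000+0.833333=2.0833
k=2 src: inc=0.833333, refl=0.833333·0.500000=0.4167; V=1.250000+0.833333+0.416667=2.5000
k=3 load: inc=0.416667, refl=0.416667·0.666667=0.2778; V=2.083333+0.416667+0.277778=2.7778
k=4 src: inc=0.277778, refl=0.277778·0.500000=0.1389; V=2.500000+0.277778+0.138889=2.9167
k=5 load: inc=0.138889, refl=0.138889·0.666667=0.0926; V=2.777778+0.138889+0.092593=3.0093
k=6 src: inc=0.092593, refl=0.092593·0.500000=0.0463; V=2.916667+0.092593+0.046296=3.0556
k=7 load: inc=0.046296, refl=0.046296·0.666667=0.0309; V=3.009259+0.046296+0.030864=3.0864
k=8 src: inc=0.030864, refl=0.030864·0.500000=0.0154; V=3.055556+0.030864+0.015432=3.1019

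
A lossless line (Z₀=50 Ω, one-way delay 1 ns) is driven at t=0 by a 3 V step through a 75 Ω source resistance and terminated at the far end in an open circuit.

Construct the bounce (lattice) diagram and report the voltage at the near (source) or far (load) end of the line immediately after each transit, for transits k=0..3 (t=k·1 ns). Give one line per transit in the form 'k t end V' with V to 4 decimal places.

Γ_L=1.000000, Γ_S=0.200000; launch V₁=3·50/125=1.200000
k=0 src: V=1.2000
k=1 load: inc=1.200000, refl=1.200000·1.000000=1.2000; V=0.000000+1.200000+1.200000=2.4000
k=2 src: inc=1.200000, refl=1.200000·0.200000=0.2400; V=1.200000+1.200000+0.240000=2.6400
k=3 load: inc=0.240000, refl=0.240000·1.000000=0.2400; V=2.400000+0.240000+0.240000=2.8800

0 0 source 1.2000
1 1 load 2.4000
2 2 source 2.6400
3 3 load 2.8800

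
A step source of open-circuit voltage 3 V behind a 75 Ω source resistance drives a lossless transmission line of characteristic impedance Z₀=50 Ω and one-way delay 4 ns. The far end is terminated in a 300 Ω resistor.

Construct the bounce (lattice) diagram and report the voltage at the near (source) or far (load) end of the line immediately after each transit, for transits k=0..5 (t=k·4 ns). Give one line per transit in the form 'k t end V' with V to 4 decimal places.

Γ_L=0.714286, Γ_S=0.200000; launch V₁=3·50/125=1.200000
k=0 src: V=1.2000
k=1 load: inc=1.200000, refl=1.200000·0.714286=0.8571; V=0.000000+1.200000+0.857143=2.0571
k=2 src: inc=0.857143, refl=0.857143·0.200000=0.1714; V=1.200000+0.857143+0.171429=2.2286
k=3 load: inc=0.171429, refl=0.171429·0.714286=0.1224; V=2.057143+0.171429+0.122449=2.3510
k=4 src: inc=0.122449, refl=0.122449·0.200000=0.0245; V=2.228571+0.122449+0.024490=2.3755
k=5 load: inc=0.024490, refl=0.024490·0.714286=0.0175; V=2.351020+0.024490+0.017493=2.3930

0 0 source 1.2000
1 4 load 2.0571
2 8 source 2.2286
3 12 load 2.3510
4 16 source 2.3755
5 20 load 2.3930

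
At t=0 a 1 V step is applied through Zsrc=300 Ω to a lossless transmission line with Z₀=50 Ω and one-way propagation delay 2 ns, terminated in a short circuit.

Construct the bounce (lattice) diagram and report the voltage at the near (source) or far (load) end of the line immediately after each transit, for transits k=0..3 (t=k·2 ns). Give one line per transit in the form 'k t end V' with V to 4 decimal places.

Γ_L=-1.000000, Γ_S=0.714286; launch V₁=1·50/350=0.142857
k=0 src: V=0.1429
k=1 load: inc=0.142857, refl=0.142857·-1.000000=-0.1429; V=0.000000+0.142857+-0.142857=0.0000
k=2 src: inc=-0.142857, refl=-0.142857·0.714286=-0.1020; V=0.142857+-0.142857+-0.102041=-0.1020
k=3 load: inc=-0.102041, refl=-0.102041·-1.000000=0.1020; V=0.000000+-0.102041+0.102041=0.0000

0 0 source 0.1429
1 2 load 0.0000
2 4 source -0.1020
3 6 load 0.0000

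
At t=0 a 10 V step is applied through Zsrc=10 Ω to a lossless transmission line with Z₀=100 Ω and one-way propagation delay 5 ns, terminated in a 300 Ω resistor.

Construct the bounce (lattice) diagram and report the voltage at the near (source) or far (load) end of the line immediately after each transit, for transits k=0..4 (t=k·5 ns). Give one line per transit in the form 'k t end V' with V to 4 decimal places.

Γ_L=0.500000, Γ_S=-0.818182; launch V₁=10·100/110=9.090909
k=0 src: V=9.0909
k=1 load: inc=9.090909, refl=9.090909·0.500000=4.5455; V=0.000000+9.090909+4.545455=13.6364
k=2 src: inc=4.545455, refl=4.545455·-0.818182=-3.7190; V=9.090909+4.545455+-3.719008=9.9174
k=3 load: inc=-3.719008, refl=-3.719008·0.500000=-1.8595; V=13.636364+-3.719008+-1.859504=8.0579
k=4 src: inc=-1.859504, refl=-1.859504·-0.818182=1.5214; V=9.917355+-1.859504+1.521412=9.5793

0 0 source 9.0909
1 5 load 13.6364
2 10 source 9.9174
3 15 load 8.0579
4 20 source 9.5793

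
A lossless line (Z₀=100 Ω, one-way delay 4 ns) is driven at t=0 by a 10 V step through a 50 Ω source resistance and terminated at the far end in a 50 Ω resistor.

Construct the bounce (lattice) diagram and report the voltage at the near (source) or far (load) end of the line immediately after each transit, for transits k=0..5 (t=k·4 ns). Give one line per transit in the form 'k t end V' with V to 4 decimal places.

0 0 source 6.6667
1 4 load 4.4444
2 8 source 5.1852
3 12 load 4.9383
4 16 source 5.0206
5 20 load 4.9931

Γ_L=-0.333333, Γ_S=-0.333333; launch V₁=10·100/150=6.666667
k=0 src: V=6.6667
k=1 load: inc=6.666667, refl=6.666667·-0.333333=-2.2222; V=0.000000+6.666667+-2.222222=4.4444
k=2 src: inc=-2.222222, refl=-2.222222·-0.333333=0.7407; V=6.666667+-2.222222+0.740741=5.1852
k=3 load: inc=0.740741, refl=0.740741·-0.333333=-0.2469; V=4.444444+0.740741+-0.246914=4.9383
k=4 src: inc=-0.246914, refl=-0.246914·-0.333333=0.0823; V=5.185185+-0.246914+0.082305=5.0206
k=5 load: inc=0.082305, refl=0.082305·-0.333333=-0.0274; V=4.938272+0.082305+-0.027435=4.9931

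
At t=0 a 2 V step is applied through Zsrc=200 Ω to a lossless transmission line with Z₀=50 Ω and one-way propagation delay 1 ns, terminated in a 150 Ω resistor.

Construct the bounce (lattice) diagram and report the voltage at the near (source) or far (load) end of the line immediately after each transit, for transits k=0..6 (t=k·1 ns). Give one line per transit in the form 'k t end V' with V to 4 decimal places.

0 0 source 0.4000
1 1 load 0.6000
2 2 source 0.7200
3 3 load 0.7800
4 4 source 0.8160
5 5 load 0.8340
6 6 source 0.8448

Γ_L=0.500000, Γ_S=0.600000; launch V₁=2·50/250=0.400000
k=0 src: V=0.4000
k=1 load: inc=0.400000, refl=0.400000·0.500000=0.2000; V=0.000000+0.400000+0.200000=0.6000
k=2 src: inc=0.200000, refl=0.200000·0.600000=0.1200; V=0.400000+0.200000+0.120000=0.7200
k=3 load: inc=0.120000, refl=0.120000·0.500000=0.0600; V=0.600000+0.120000+0.060000=0.7800
k=4 src: inc=0.060000, refl=0.060000·0.600000=0.0360; V=0.720000+0.060000+0.036000=0.8160
k=5 load: inc=0.036000, refl=0.036000·0.500000=0.0180; V=0.780000+0.036000+0.018000=0.8340
k=6 src: inc=0.018000, refl=0.018000·0.600000=0.0108; V=0.816000+0.018000+0.010800=0.8448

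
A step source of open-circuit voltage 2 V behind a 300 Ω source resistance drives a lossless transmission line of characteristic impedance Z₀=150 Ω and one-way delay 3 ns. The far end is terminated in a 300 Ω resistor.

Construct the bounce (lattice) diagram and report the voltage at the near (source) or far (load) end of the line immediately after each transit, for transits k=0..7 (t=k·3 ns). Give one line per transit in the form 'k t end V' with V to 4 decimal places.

Γ_L=0.333333, Γ_S=0.333333; launch V₁=2·150/450=0.666667
k=0 src: V=0.6667
k=1 load: inc=0.666667, refl=0.666667·0.333333=0.2222; V=0.000000+0.666667+0.222222=0.8889
k=2 src: inc=0.222222, refl=0.222222·0.333333=0.0741; V=0.666667+0.222222+0.074074=0.9630
k=3 load: inc=0.074074, refl=0.074074·0.333333=0.0247; V=0.888889+0.074074+0.024691=0.9877
k=4 src: inc=0.024691, refl=0.024691·0.333333=0.0082; V=0.962963+0.024691+0.008230=0.9959
k=5 load: inc=0.008230, refl=0.008230·0.333333=0.0027; V=0.987654+0.008230+0.002743=0.9986
k=6 src: inc=0.002743, refl=0.002743·0.333333=0.0009; V=0.995885+0.002743+0.000914=0.9995
k=7 load: inc=0.000914, refl=0.000914·0.333333=0.0003; V=0.998628+0.000914+0.000305=0.9998

0 0 source 0.6667
1 3 load 0.8889
2 6 source 0.9630
3 9 load 0.9877
4 12 source 0.9959
5 15 load 0.9986
6 18 source 0.9995
7 21 load 0.9998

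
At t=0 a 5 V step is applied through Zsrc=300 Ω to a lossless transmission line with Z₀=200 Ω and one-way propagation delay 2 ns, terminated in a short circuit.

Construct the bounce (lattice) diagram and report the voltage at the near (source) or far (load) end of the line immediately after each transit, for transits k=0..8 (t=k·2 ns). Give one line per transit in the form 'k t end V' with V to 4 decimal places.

0 0 source 2.0000
1 2 load 0.0000
2 4 source -0.4000
3 6 load 0.0000
4 8 source 0.0800
5 10 load 0.0000
6 12 source -0.0160
7 14 load 0.0000
8 16 source 0.0032

Γ_L=-1.000000, Γ_S=0.200000; launch V₁=5·200/500=2.000000
k=0 src: V=2.0000
k=1 load: inc=2.000000, refl=2.000000·-1.000000=-2.0000; V=0.000000+2.000000+-2.000000=0.0000
k=2 src: inc=-2.000000, refl=-2.000000·0.200000=-0.4000; V=2.000000+-2.000000+-0.400000=-0.4000
k=3 load: inc=-0.400000, refl=-0.400000·-1.000000=0.4000; V=0.000000+-0.400000+0.400000=0.0000
k=4 src: inc=0.400000, refl=0.400000·0.200000=0.0800; V=-0.400000+0.400000+0.080000=0.0800
k=5 load: inc=0.080000, refl=0.080000·-1.000000=-0.0800; V=0.000000+0.080000+-0.080000=0.0000
k=6 src: inc=-0.080000, refl=-0.080000·0.200000=-0.0160; V=0.080000+-0.080000+-0.016000=-0.0160
k=7 load: inc=-0.016000, refl=-0.016000·-1.000000=0.0160; V=0.000000+-0.016000+0.016000=0.0000
k=8 src: inc=0.016000, refl=0.016000·0.200000=0.0032; V=-0.016000+0.016000+0.003200=0.0032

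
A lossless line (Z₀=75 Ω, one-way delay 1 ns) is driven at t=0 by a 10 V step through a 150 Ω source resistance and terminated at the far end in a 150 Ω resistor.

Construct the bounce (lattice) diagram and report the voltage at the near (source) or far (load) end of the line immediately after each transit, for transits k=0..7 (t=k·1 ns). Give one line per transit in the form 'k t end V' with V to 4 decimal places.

0 0 source 3.3333
1 1 load 4.4444
2 2 source 4.8148
3 3 load 4.9383
4 4 source 4.9794
5 5 load 4.9931
6 6 source 4.9977
7 7 load 4.9992

Γ_L=0.333333, Γ_S=0.333333; launch V₁=10·75/225=3.333333
k=0 src: V=3.3333
k=1 load: inc=3.333333, refl=3.333333·0.333333=1.1111; V=0.000000+3.333333+1.111111=4.4444
k=2 src: inc=1.111111, refl=1.111111·0.333333=0.3704; V=3.333333+1.111111+0.370370=4.8148
k=3 load: inc=0.370370, refl=0.370370·0.333333=0.1235; V=4.444444+0.370370+0.123457=4.9383
k=4 src: inc=0.123457, refl=0.123457·0.333333=0.0412; V=4.814815+0.123457+0.041152=4.9794
k=5 load: inc=0.041152, refl=0.041152·0.333333=0.0137; V=4.938272+0.041152+0.013717=4.9931
k=6 src: inc=0.013717, refl=0.013717·0.333333=0.0046; V=4.979424+0.013717+0.004572=4.9977
k=7 load: inc=0.004572, refl=0.004572·0.333333=0.0015; V=4.993141+0.004572+0.001524=4.9992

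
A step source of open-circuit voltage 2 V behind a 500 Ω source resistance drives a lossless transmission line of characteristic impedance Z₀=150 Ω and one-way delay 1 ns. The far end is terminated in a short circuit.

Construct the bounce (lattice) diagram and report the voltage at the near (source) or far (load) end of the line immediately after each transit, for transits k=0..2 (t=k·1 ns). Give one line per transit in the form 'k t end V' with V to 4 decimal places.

Γ_L=-1.000000, Γ_S=0.538462; launch V₁=2·150/650=0.461538
k=0 src: V=0.4615
k=1 load: inc=0.461538, refl=0.461538·-1.000000=-0.4615; V=0.000000+0.461538+-0.461538=0.0000
k=2 src: inc=-0.461538, refl=-0.461538·0.538462=-0.2485; V=0.461538+-0.461538+-0.248521=-0.2485

0 0 source 0.4615
1 1 load 0.0000
2 2 source -0.2485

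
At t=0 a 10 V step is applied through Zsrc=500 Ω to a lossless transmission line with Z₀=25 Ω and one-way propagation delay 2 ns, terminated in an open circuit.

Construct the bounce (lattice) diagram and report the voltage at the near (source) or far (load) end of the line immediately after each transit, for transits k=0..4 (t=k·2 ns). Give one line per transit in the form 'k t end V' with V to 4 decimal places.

0 0 source 0.4762
1 2 load 0.9524
2 4 source 1.3832
3 6 load 1.8141
4 8 source 2.2039

Γ_L=1.000000, Γ_S=0.904762; launch V₁=10·25/525=0.476190
k=0 src: V=0.4762
k=1 load: inc=0.476190, refl=0.476190·1.000000=0.4762; V=0.000000+0.476190+0.476190=0.9524
k=2 src: inc=0.476190, refl=0.476190·0.904762=0.4308; V=0.476190+0.476190+0.430839=1.3832
k=3 load: inc=0.430839, refl=0.430839·1.000000=0.4308; V=0.952381+0.430839+0.430839=1.8141
k=4 src: inc=0.430839, refl=0.430839·0.904762=0.3898; V=1.383220+0.430839+0.389807=2.2039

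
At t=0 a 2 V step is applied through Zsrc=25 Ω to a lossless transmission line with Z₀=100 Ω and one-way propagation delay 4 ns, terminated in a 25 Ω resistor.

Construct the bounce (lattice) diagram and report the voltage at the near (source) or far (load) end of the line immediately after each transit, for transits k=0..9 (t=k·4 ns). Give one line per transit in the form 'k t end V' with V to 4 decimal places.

Γ_L=-0.600000, Γ_S=-0.600000; launch V₁=2·100/125=1.600000
k=0 src: V=1.6000
k=1 load: inc=1.600000, refl=1.600000·-0.600000=-0.9600; V=0.000000+1.600000+-0.960000=0.6400
k=2 src: inc=-0.960000, refl=-0.960000·-0.600000=0.5760; V=1.600000+-0.960000+0.576000=1.2160
k=3 load: inc=0.576000, refl=0.576000·-0.600000=-0.3456; V=0.640000+0.576000+-0.345600=0.8704
k=4 src: inc=-0.345600, refl=-0.345600·-0.600000=0.2074; V=1.216000+-0.345600+0.207360=1.0778
k=5 load: inc=0.207360, refl=0.207360·-0.600000=-0.1244; V=0.870400+0.207360+-0.124416=0.9533
k=6 src: inc=-0.124416, refl=-0.124416·-0.600000=0.0746; V=1.077760+-0.124416+0.074650=1.0280
k=7 load: inc=0.074650, refl=0.074650·-0.600000=-0.0448; V=0.953344+0.074650+-0.044790=0.9832
k=8 src: inc=-0.044790, refl=-0.044790·-0.600000=0.0269; V=1.027994+-0.044790+0.026874=1.0101
k=9 load: inc=0.026874, refl=0.026874·-0.600000=-0.0161; V=0.983204+0.026874+-0.016124=0.9940

0 0 source 1.6000
1 4 load 0.6400
2 8 source 1.2160
3 12 load 0.8704
4 16 source 1.0778
5 20 load 0.9533
6 24 source 1.0280
7 28 load 0.9832
8 32 source 1.0101
9 36 load 0.9940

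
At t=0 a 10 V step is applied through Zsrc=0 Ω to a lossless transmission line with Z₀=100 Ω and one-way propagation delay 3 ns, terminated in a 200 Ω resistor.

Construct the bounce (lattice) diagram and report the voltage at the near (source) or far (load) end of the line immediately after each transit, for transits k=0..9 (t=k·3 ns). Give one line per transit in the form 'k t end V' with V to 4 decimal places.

Γ_L=0.333333, Γ_S=-1.000000; launch V₁=10·100/100=10.000000
k=0 src: V=10.0000
k=1 load: inc=10.000000, refl=10.000000·0.333333=3.3333; V=0.000000+10.000000+3.333333=13.3333
k=2 src: inc=3.333333, refl=3.333333·-1.000000=-3.3333; V=10.000000+3.333333+-3.333333=10.0000
k=3 load: inc=-3.333333, refl=-3.333333·0.333333=-1.1111; V=13.333333+-3.333333+-1.111111=8.8889
k=4 src: inc=-1.111111, refl=-1.111111·-1.000000=1.1111; V=10.000000+-1.111111+1.111111=10.0000
k=5 load: inc=1.111111, refl=1.111111·0.333333=0.3704; V=8.888889+1.111111+0.370370=10.3704
k=6 src: inc=0.370370, refl=0.370370·-1.000000=-0.3704; V=10.000000+0.370370+-0.370370=10.0000
k=7 load: inc=-0.370370, refl=-0.370370·0.333333=-0.1235; V=10.370370+-0.370370+-0.123457=9.8765
k=8 src: inc=-0.123457, refl=-0.123457·-1.000000=0.1235; V=10.000000+-0.123457+0.123457=10.0000
k=9 load: inc=0.123457, refl=0.123457·0.333333=0.0412; V=9.876543+0.123457+0.041152=10.0412

0 0 source 10.0000
1 3 load 13.3333
2 6 source 10.0000
3 9 load 8.8889
4 12 source 10.0000
5 15 load 10.3704
6 18 source 10.0000
7 21 load 9.8765
8 24 source 10.0000
9 27 load 10.0412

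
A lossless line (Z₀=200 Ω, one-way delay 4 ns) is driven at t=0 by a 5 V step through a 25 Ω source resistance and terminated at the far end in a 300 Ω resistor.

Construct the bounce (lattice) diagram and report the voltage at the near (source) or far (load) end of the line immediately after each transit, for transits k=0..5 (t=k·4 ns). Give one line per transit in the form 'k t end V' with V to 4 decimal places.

Γ_L=0.200000, Γ_S=-0.777778; launch V₁=5·200/225=4.444444
k=0 src: V=4.4444
k=1 load: inc=4.444444, refl=4.444444·0.200000=0.8889; V=0.000000+4.444444+0.888889=5.3333
k=2 src: inc=0.888889, refl=0.888889·-0.777778=-0.6914; V=4.444444+0.888889+-0.691358=4.6420
k=3 load: inc=-0.691358, refl=-0.691358·0.200000=-0.1383; V=5.333333+-0.691358+-0.138272=4.5037
k=4 src: inc=-0.138272, refl=-0.138272·-0.777778=0.1075; V=4.641975+-0.138272+0.107545=4.6112
k=5 load: inc=0.107545, refl=0.107545·0.200000=0.0215; V=4.503704+0.107545+0.021509=4.6328

0 0 source 4.4444
1 4 load 5.3333
2 8 source 4.6420
3 12 load 4.5037
4 16 source 4.6112
5 20 load 4.6328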